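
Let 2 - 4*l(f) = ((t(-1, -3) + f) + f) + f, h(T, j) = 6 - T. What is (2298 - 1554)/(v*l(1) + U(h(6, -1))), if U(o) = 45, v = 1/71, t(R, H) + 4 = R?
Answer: 13206/799 ≈ 16.528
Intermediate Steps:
t(R, H) = -4 + R
v = 1/71 ≈ 0.014085
l(f) = 7/4 - 3*f/4 (l(f) = 1/2 - ((((-4 - 1) + f) + f) + f)/4 = 1/2 - (((-5 + f) + f) + f)/4 = 1/2 - ((-5 + 2*f) + f)/4 = 1/2 - (-5 + 3*f)/4 = 1/2 + (5/4 - 3*f/4) = 7/4 - 3*f/4)
(2298 - 1554)/(v*l(1) + U(h(6, -1))) = (2298 - 1554)/((7/4 - 3/4*1)/71 + 45) = 744/((7/4 - 3/4)/71 + 45) = 744/((1/71)*1 + 45) = 744/(1/71 + 45) = 744/(3196/71) = 744*(71/3196) = 13206/799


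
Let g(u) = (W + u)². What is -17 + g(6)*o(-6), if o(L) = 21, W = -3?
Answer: 172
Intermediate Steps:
g(u) = (-3 + u)²
-17 + g(6)*o(-6) = -17 + (-3 + 6)²*21 = -17 + 3²*21 = -17 + 9*21 = -17 + 189 = 172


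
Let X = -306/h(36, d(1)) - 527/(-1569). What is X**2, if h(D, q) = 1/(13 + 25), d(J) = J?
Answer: 332836420878025/2461761 ≈ 1.3520e+8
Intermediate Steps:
h(D, q) = 1/38
X = -18243805/1569 (X = -306/1/38 - 527/(-1569) = -306*38 - 527*(-1/1569) = -11628 + 527/1569 = -18243805/1569 ≈ -11628.)
X**2 = (-18243805/1569)**2 = 332836420878025/2461761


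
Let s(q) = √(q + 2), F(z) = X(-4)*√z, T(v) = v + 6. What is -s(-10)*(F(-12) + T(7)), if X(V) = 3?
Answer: 12*√6 - 26*I*√2 ≈ 29.394 - 36.77*I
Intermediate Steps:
T(v) = 6 + v
F(z) = 3*√z
s(q) = √(2 + q)
-s(-10)*(F(-12) + T(7)) = -√(2 - 10)*(3*√(-12) + (6 + 7)) = -√(-8)*(3*(2*I*√3) + 13) = -2*I*√2*(6*I*√3 + 13) = -2*I*√2*(13 + 6*I*√3)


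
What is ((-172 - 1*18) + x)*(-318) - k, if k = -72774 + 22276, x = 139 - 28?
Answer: 75620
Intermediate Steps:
x = 111
k = -50498
((-172 - 1*18) + x)*(-318) - k = ((-172 - 1*18) + 111)*(-318) - 1*(-50498) = ((-172 - 18) + 111)*(-318) + 50498 = (-190 + 111)*(-318) + 50498 = -79*(-318) + 50498 = 25122 + 50498 = 75620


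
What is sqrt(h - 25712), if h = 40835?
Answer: 71*sqrt(3) ≈ 122.98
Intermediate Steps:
sqrt(h - 25712) = sqrt(40835 - 25712) = sqrt(15123) = 71*sqrt(3)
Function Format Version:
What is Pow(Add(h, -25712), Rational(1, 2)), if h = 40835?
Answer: Mul(71, Pow(3, Rational(1, 2))) ≈ 122.98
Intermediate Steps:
Pow(Add(h, -25712), Rational(1, 2)) = Pow(Add(40835, -25712), Rational(1, 2)) = Pow(15123, Rational(1, 2)) = Mul(71, Pow(3, Rational(1, 2)))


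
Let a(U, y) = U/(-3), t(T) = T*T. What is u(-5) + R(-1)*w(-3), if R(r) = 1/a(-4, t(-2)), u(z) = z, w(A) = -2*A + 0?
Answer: -½ ≈ -0.50000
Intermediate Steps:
t(T) = T²
w(A) = -2*A
a(U, y) = -U/3 (a(U, y) = U*(-⅓) = -U/3)
R(r) = ¾ (R(r) = 1/(-⅓*(-4)) = 1/(4/3) = ¾)
u(-5) + R(-1)*w(-3) = -5 + 3*(-2*(-3))/4 = -5 + (¾)*6 = -5 + 9/2 = -½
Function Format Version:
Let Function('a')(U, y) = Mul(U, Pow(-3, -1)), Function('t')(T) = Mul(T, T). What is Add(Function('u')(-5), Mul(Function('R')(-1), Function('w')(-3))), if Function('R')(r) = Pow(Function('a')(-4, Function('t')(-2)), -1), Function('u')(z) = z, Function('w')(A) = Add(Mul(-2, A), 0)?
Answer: Rational(-1, 2) ≈ -0.50000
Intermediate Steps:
Function('t')(T) = Pow(T, 2)
Function('w')(A) = Mul(-2, A)
Function('a')(U, y) = Mul(Rational(-1, 3), U) (Function('a')(U, y) = Mul(U, Rational(-1, 3)) = Mul(Rational(-1, 3), U))
Function('R')(r) = Rational(3, 4) (Function('R')(r) = Pow(Mul(Rational(-1, 3), -4), -1) = Pow(Rational(4, 3), -1) = Rational(3, 4))
Add(Function('u')(-5), Mul(Function('R')(-1), Function('w')(-3))) = Add(-5, Mul(Rational(3, 4), Mul(-2, -3))) = Add(-5, Mul(Rational(3, 4), 6)) = Add(-5, Rational(9, 2)) = Rational(-1, 2)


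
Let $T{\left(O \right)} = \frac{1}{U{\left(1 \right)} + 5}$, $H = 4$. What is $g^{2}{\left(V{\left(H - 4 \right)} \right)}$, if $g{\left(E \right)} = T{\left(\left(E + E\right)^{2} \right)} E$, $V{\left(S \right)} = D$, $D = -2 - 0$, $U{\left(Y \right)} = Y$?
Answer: $\frac{1}{9} \approx 0.11111$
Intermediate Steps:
$T{\left(O \right)} = \frac{1}{6}$ ($T{\left(O \right)} = \frac{1}{1 + 5} = \frac{1}{6}$)
$D = -2$ ($D = -2 + 0 = -2$)
$V{\left(S \right)} = -2$
$g{\left(E \right)} = \frac{E}{6}$
$g^{2}{\left(V{\left(H - 4 \right)} \right)} = \left(\frac{1}{6} \left(-2\right)\right)^{2} = \left(- \frac{1}{3}\right)^{2} = \frac{1}{9}$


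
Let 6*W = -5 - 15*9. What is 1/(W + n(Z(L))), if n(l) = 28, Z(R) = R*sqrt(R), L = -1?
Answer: 3/14 ≈ 0.21429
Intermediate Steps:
Z(R) = R**(3/2)
W = -70/3 (W = (-5 - 15*9)/6 = (-5 - 135)/6 = (1/6)*(-140) = -70/3 ≈ -23.333)
1/(W + n(Z(L))) = 1/(-70/3 + 28) = 1/(14/3) = 3/14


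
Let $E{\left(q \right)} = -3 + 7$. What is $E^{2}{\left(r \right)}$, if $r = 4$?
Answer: $16$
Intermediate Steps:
$E{\left(q \right)} = 4$
$E^{2}{\left(r \right)} = 4^{2} = 16$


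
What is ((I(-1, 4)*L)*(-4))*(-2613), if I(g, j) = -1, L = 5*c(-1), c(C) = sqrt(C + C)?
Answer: -52260*I*sqrt(2) ≈ -73907.0*I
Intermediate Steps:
c(C) = sqrt(2)*sqrt(C) (c(C) = sqrt(2*C) = sqrt(2)*sqrt(C))
L = 5*I*sqrt(2) (L = 5*(sqrt(2)*sqrt(-1)) = 5*(sqrt(2)*I) = 5*(I*sqrt(2)) = 5*I*sqrt(2) ≈ 7.0711*I)
((I(-1, 4)*L)*(-4))*(-2613) = (-5*I*sqrt(2)*(-4))*(-2613) = (20*I*sqrt(2))*(-2613) = -52260*I*sqrt(2)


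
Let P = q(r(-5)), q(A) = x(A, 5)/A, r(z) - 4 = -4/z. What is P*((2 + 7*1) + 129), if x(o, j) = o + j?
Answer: 1127/4 ≈ 281.75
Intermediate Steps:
r(z) = 4 - 4/z
x(o, j) = j + o
q(A) = (5 + A)/A
P = 49/24 (P = (5 + (4 - 4/(-5)))/(4 - 4/(-5)) = (5 + (4 - 4*(-⅕)))/(4 - 4*(-⅕)) = (5 + (4 + ⅘))/(4 + ⅘) = (5 + 24/5)/(24/5) = (5/24)*(49/5) = 49/24 ≈ 2.0417)
P*((2 + 7*1) + 129) = 49*((2 + 7*1) + 129)/24 = 49*((2 + 7) + 129)/24 = 49*(9 + 129)/24 = (49/24)*138 = 1127/4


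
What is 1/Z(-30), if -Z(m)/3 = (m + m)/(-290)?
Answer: -29/18 ≈ -1.6111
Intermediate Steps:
Z(m) = 3*m/145 (Z(m) = -3*(m + m)/(-290) = -3*2*m*(-1)/290 = -(-3)*m/145 = 3*m/145)
1/Z(-30) = 1/((3/145)*(-30)) = 1/(-18/29) = -29/18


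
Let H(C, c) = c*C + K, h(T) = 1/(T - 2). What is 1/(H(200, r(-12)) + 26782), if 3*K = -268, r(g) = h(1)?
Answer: 3/79478 ≈ 3.7746e-5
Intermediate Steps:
h(T) = 1/(-2 + T)
r(g) = -1 (r(g) = 1/(-2 + 1) = 1/(-1) = -1)
K = -268/3 (K = (⅓)*(-268) = -268/3 ≈ -89.333)
H(C, c) = -268/3 + C*c (H(C, c) = c*C - 268/3 = C*c - 268/3 = -268/3 + C*c)
1/(H(200, r(-12)) + 26782) = 1/((-268/3 + 200*(-1)) + 26782) = 1/((-268/3 - 200) + 26782) = 1/(-868/3 + 26782) = 1/(79478/3) = 3/79478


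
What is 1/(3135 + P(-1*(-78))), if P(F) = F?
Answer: 1/3213 ≈ 0.00031124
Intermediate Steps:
1/(3135 + P(-1*(-78))) = 1/(3135 - 1*(-78)) = 1/(3135 + 78) = 1/3213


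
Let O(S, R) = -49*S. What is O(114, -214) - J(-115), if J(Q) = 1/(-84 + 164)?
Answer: -446881/80 ≈ -5586.0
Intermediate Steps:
J(Q) = 1/80
O(114, -214) - J(-115) = -49*114 - 1*1/80 = -5586 - 1/80 = -446881/80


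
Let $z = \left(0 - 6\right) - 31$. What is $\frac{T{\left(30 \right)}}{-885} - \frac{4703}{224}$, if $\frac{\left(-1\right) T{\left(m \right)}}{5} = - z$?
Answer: $- \frac{824143}{39648} \approx -20.786$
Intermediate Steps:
$z = -37$ ($z = -6 - 31 = -37$)
$T{\left(m \right)} = -185$ ($T{\left(m \right)} = - 5 \left(\left(-1\right) \left(-37\right)\right) = \left(-5\right) 37 = -185$)
$\frac{T{\left(30 \right)}}{-885} - \frac{4703}{224} = - \frac{185}{-885} - \frac{4703}{224} = \left(-185\right) \left(- \frac{1}{885}\right) - \frac{4703}{224} = \frac{37}{177} - \frac{4703}{224} = - \frac{824143}{39648}$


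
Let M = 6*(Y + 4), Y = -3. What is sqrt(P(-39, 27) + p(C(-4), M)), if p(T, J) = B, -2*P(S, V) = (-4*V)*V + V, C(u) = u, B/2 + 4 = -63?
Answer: sqrt(5242)/2 ≈ 36.201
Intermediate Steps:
B = -134 (B = -8 + 2*(-63) = -8 - 126 = -134)
M = 6 (M = 6*(-3 + 4) = 6*1 = 6)
P(S, V) = 2*V**2 - V/2 (P(S, V) = -((-4*V)*V + V)/2 = -(-4*V**2 + V)/2 = -(V - 4*V**2)/2 = 2*V**2 - V/2)
p(T, J) = -134
sqrt(P(-39, 27) + p(C(-4), M)) = sqrt((1/2)*27*(-1 + 4*27) - 134) = sqrt((1/2)*27*(-1 + 108) - 134) = sqrt((1/2)*27*107 - 134) = sqrt(2889/2 - 134) = sqrt(2621/2) = sqrt(5242)/2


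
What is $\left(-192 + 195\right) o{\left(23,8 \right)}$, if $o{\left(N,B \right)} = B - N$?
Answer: $-45$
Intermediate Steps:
$\left(-192 + 195\right) o{\left(23,8 \right)} = \left(-192 + 195\right) \left(8 - 23\right) = 3 \left(8 - 23\right) = 3 \left(-15\right) = -45$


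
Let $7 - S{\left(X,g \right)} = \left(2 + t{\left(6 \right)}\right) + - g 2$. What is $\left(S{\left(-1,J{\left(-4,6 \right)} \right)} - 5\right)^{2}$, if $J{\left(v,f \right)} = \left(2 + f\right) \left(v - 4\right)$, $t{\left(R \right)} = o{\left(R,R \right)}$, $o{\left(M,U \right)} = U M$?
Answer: $26896$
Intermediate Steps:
$o{\left(M,U \right)} = M U$
$t{\left(R \right)} = R^{2}$ ($t{\left(R \right)} = R R = R^{2}$)
$J{\left(v,f \right)} = \left(-4 + v\right) \left(2 + f\right)$ ($J{\left(v,f \right)} = \left(2 + f\right) \left(-4 + v\right) = \left(-4 + v\right) \left(2 + f\right)$)
$S{\left(X,g \right)} = -31 + 2 g$ ($S{\left(X,g \right)} = 7 - \left(\left(2 + 6^{2}\right) + - g 2\right) = 7 - \left(\left(2 + 36\right) - 2 g\right) = 7 - \left(38 - 2 g\right) = 7 + \left(-38 + 2 g\right) = -31 + 2 g$)
$\left(S{\left(-1,J{\left(-4,6 \right)} \right)} - 5\right)^{2} = \left(\left(-31 + 2 \left(-8 - 24 + 2 \left(-4\right) + 6 \left(-4\right)\right)\right) - 5\right)^{2} = \left(\left(-31 + 2 \left(-8 - 24 - 8 - 24\right)\right) - 5\right)^{2} = \left(\left(-31 + 2 \left(-64\right)\right) - 5\right)^{2} = \left(\left(-31 - 128\right) - 5\right)^{2} = \left(-159 - 5\right)^{2} = \left(-164\right)^{2} = 26896$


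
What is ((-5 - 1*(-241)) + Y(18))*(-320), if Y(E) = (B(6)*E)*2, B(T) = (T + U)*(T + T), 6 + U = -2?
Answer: 200960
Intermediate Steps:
U = -8 (U = -6 - 2 = -8)
B(T) = 2*T*(-8 + T) (B(T) = (T - 8)*(T + T) = (-8 + T)*(2*T) = 2*T*(-8 + T))
Y(E) = -48*E (Y(E) = ((2*6*(-8 + 6))*E)*2 = ((2*6*(-2))*E)*2 = -24*E*2 = -48*E)
((-5 - 1*(-241)) + Y(18))*(-320) = ((-5 - 1*(-241)) - 48*18)*(-320) = ((-5 + 241) - 864)*(-320) = (236 - 864)*(-320) = -628*(-320) = 200960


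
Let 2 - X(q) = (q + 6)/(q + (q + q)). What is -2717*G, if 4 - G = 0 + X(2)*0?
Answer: -10868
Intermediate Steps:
X(q) = 2 - (6 + q)/(3*q) (X(q) = 2 - (q + 6)/(q + (q + q)) = 2 - (6 + q)/(q + 2*q) = 2 - (6 + q)/(3*q))
G = 4 (G = 4 - (0 + (5/3 - 2/2)*0) = 4 - (0 + (5/3 - 2*½)*0) = 4 - (0 + (5/3 - 1)*0) = 4 - (0 + (⅔)*0) = 4 - (0 + 0) = 4 - 1*0 = 4 + 0 = 4)
-2717*G = -2717*4 = -10868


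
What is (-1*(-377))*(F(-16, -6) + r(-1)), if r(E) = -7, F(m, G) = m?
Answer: -8671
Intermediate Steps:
(-1*(-377))*(F(-16, -6) + r(-1)) = (-1*(-377))*(-16 - 7) = 377*(-23) = -8671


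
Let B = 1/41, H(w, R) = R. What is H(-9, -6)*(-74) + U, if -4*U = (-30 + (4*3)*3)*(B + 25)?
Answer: 16665/41 ≈ 406.46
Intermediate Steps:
B = 1/41 ≈ 0.024390
U = -1539/41 (U = -(-30 + (4*3)*3)*(1/41 + 25)/4 = -(-30 + 12*3)*1026/(4*41) = -(-30 + 36)*1026/(4*41) = -3*1026/(2*41) = -¼*6156/41 = -1539/41 ≈ -37.537)
H(-9, -6)*(-74) + U = -6*(-74) - 1539/41 = 444 - 1539/41 = 16665/41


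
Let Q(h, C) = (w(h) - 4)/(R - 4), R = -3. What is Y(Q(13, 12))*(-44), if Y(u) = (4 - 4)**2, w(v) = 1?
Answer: 0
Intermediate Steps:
Q(h, C) = 3/7 (Q(h, C) = (1 - 4)/(-3 - 4) = -3/(-7) = -3*(-1/7) = 3/7)
Y(u) = 0 (Y(u) = 0**2 = 0)
Y(Q(13, 12))*(-44) = 0*(-44) = 0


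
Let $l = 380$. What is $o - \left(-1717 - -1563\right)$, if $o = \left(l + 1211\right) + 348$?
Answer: $2093$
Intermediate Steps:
$o = 1939$ ($o = \left(380 + 1211\right) + 348 = 1591 + 348 = 1939$)
$o - \left(-1717 - -1563\right) = 1939 - \left(-1717 - -1563\right) = 1939 - \left(-1717 + 1563\right) = 1939 - -154 = 1939 + 154 = 2093$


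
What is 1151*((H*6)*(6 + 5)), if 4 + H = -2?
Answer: -455796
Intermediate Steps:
H = -6 (H = -4 - 2 = -6)
1151*((H*6)*(6 + 5)) = 1151*((-6*6)*(6 + 5)) = 1151*(-36*11) = 1151*(-396) = -455796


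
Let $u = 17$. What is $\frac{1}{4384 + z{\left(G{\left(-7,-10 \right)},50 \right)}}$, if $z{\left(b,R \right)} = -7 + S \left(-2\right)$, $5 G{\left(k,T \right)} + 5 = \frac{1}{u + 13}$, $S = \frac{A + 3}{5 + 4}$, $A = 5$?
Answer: $\frac{9}{39377} \approx 0.00022856$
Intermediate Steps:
$S = \frac{8}{9}$ ($S = \frac{5 + 3}{5 + 4} = \frac{8}{9} \approx 0.88889$)
$G{\left(k,T \right)} = - \frac{149}{150}$ ($G{\left(k,T \right)} = -1 + \frac{1}{5 \left(17 + 13\right)} = -1 + \frac{1}{5 \cdot 30} = -1 + \frac{1}{5} \cdot \frac{1}{30} = -1 + \frac{1}{150} = - \frac{149}{150}$)
$z{\left(b,R \right)} = - \frac{79}{9}$ ($z{\left(b,R \right)} = -7 + \frac{8}{9} \left(-2\right) = -7 - \frac{16}{9} = - \frac{79}{9}$)
$\frac{1}{4384 + z{\left(G{\left(-7,-10 \right)},50 \right)}} = \frac{1}{4384 - \frac{79}{9}} = \frac{1}{\frac{39377}{9}} = \frac{9}{39377}$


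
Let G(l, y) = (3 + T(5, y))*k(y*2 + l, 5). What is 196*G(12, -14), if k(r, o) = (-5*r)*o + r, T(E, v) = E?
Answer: 602112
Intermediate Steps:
k(r, o) = r - 5*o*r (k(r, o) = -5*o*r + r = r - 5*o*r)
G(l, y) = -384*y - 192*l (G(l, y) = (3 + 5)*((y*2 + l)*(1 - 5*5)) = 8*((2*y + l)*(1 - 25)) = 8*((l + 2*y)*(-24)) = 8*(-48*y - 24*l) = -384*y - 192*l)
196*G(12, -14) = 196*(-384*(-14) - 192*12) = 196*(5376 - 2304) = 196*3072 = 602112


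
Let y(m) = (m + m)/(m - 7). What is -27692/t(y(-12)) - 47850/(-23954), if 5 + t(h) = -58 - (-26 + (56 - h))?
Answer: 31248157/102837 ≈ 303.86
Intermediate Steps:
y(m) = 2*m/(-7 + m) (y(m) = (2*m)/(-7 + m) = 2*m/(-7 + m))
t(h) = -93 + h (t(h) = -5 + (-58 - (-26 + (56 - h))) = -5 + (-58 - (30 - h)) = -5 + (-58 + (-30 + h)) = -5 + (-88 + h) = -93 + h)
-27692/t(y(-12)) - 47850/(-23954) = -27692/(-93 + 2*(-12)/(-7 - 12)) - 47850/(-23954) = -27692/(-93 + 2*(-12)/(-19)) - 47850*(-1/23954) = -27692/(-93 + 2*(-12)*(-1/19)) + 825/413 = -27692/(-93 + 24/19) + 825/413 = -27692/(-1743/19) + 825/413 = -27692*(-19/1743) + 825/413 = 75164/249 + 825/413 = 31248157/102837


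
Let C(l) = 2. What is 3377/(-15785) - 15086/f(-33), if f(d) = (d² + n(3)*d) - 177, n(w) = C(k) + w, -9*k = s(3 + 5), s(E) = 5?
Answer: -21877739/1071945 ≈ -20.409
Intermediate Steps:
k = -5/9 (k = -⅑*5 = -5/9 ≈ -0.55556)
n(w) = 2 + w
f(d) = -177 + d² + 5*d (f(d) = (d² + (2 + 3)*d) - 177 = (d² + 5*d) - 177 = -177 + d² + 5*d)
3377/(-15785) - 15086/f(-33) = 3377/(-15785) - 15086/(-177 + (-33)² + 5*(-33)) = 3377*(-1/15785) - 15086/(-177 + 1089 - 165) = -307/1435 - 15086/747 = -21877739/1071945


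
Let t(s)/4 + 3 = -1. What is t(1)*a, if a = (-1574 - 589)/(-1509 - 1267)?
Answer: -4326/347 ≈ -12.467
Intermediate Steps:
t(s) = -16 (t(s) = -12 + 4*(-1) = -12 - 4 = -16)
a = 2163/2776 (a = -2163/(-2776) = -2163*(-1/2776) = 2163/2776 ≈ 0.77918)
t(1)*a = -16*2163/2776 = -4326/347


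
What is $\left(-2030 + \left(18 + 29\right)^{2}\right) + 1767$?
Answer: $1946$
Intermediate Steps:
$\left(-2030 + \left(18 + 29\right)^{2}\right) + 1767 = \left(-2030 + 47^{2}\right) + 1767 = \left(-2030 + 2209\right) + 1767 = 179 + 1767 = 1946$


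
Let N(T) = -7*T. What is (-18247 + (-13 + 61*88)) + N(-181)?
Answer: -11625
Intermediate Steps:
(-18247 + (-13 + 61*88)) + N(-181) = (-18247 + (-13 + 61*88)) - 7*(-181) = (-18247 + (-13 + 5368)) + 1267 = (-18247 + 5355) + 1267 = -12892 + 1267 = -11625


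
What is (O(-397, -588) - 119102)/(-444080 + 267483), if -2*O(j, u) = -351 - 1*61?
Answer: 118896/176597 ≈ 0.67326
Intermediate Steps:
O(j, u) = 206 (O(j, u) = -(-351 - 1*61)/2 = -(-351 - 61)/2 = -½*(-412) = 206)
(O(-397, -588) - 119102)/(-444080 + 267483) = (206 - 119102)/(-444080 + 267483) = -118896/(-176597) = -118896*(-1/176597) = 118896/176597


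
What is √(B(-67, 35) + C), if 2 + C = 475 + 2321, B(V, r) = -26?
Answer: 4*√173 ≈ 52.612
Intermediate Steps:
C = 2794 (C = -2 + (475 + 2321) = -2 + 2796 = 2794)
√(B(-67, 35) + C) = √(-26 + 2794) = √2768 = 4*√173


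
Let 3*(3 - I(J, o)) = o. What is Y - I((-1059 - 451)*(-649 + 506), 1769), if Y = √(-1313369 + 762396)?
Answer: 1760/3 + I*√550973 ≈ 586.67 + 742.28*I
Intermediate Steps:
I(J, o) = 3 - o/3
Y = I*√550973 (Y = √(-550973) = I*√550973 ≈ 742.28*I)
Y - I((-1059 - 451)*(-649 + 506), 1769) = I*√550973 - (3 - ⅓*1769) = I*√550973 - (3 - 1769/3) = I*√550973 - 1*(-1760/3) = I*√550973 + 1760/3 = 1760/3 + I*√550973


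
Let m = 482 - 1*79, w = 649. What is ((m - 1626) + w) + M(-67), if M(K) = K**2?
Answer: 3915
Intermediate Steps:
m = 403 (m = 482 - 79 = 403)
((m - 1626) + w) + M(-67) = ((403 - 1626) + 649) + (-67)**2 = (-1223 + 649) + 4489 = -574 + 4489 = 3915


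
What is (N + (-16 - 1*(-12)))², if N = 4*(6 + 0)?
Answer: 400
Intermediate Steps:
N = 24 (N = 4*6 = 24)
(N + (-16 - 1*(-12)))² = (24 + (-16 - 1*(-12)))² = (24 + (-16 + 12))² = (24 - 4)² = 20² = 400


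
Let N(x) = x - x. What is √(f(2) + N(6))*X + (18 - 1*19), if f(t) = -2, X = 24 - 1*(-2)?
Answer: -1 + 26*I*√2 ≈ -1.0 + 36.77*I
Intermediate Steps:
X = 26 (X = 24 + 2 = 26)
N(x) = 0
√(f(2) + N(6))*X + (18 - 1*19) = √(-2 + 0)*26 + (18 - 1*19) = √(-2)*26 + (18 - 19) = (I*√2)*26 - 1 = 26*I*√2 - 1 = -1 + 26*I*√2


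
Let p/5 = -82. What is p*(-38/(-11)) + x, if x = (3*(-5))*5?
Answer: -16405/11 ≈ -1491.4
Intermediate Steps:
x = -75 (x = -15*5 = -75)
p = -410 (p = 5*(-82) = -410)
p*(-38/(-11)) + x = -(-15580)/(-11) - 75 = -(-15580)*(-1)/11 - 75 = -410*38/11 - 75 = -15580/11 - 75 = -16405/11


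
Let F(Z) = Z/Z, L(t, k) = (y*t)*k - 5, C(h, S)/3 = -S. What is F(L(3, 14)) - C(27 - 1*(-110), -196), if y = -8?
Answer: -587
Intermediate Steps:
C(h, S) = -3*S (C(h, S) = 3*(-S) = -3*S)
L(t, k) = -5 - 8*k*t (L(t, k) = (-8*t)*k - 5 = -8*k*t - 5 = -5 - 8*k*t)
F(Z) = 1
F(L(3, 14)) - C(27 - 1*(-110), -196) = 1 - (-3)*(-196) = 1 - 1*588 = 1 - 588 = -587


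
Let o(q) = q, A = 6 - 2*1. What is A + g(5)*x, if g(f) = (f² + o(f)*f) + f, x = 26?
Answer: 1434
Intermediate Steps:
A = 4 (A = 6 - 2 = 4)
g(f) = f + 2*f² (g(f) = (f² + f*f) + f = (f² + f²) + f = 2*f² + f = f + 2*f²)
A + g(5)*x = 4 + (5*(1 + 2*5))*26 = 4 + (5*(1 + 10))*26 = 4 + (5*11)*26 = 4 + 55*26 = 4 + 1430 = 1434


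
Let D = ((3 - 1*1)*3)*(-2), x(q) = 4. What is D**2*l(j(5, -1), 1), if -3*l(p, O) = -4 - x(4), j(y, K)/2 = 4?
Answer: 384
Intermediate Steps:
j(y, K) = 8 (j(y, K) = 2*4 = 8)
l(p, O) = 8/3 (l(p, O) = -(-4 - 1*4)/3 = -(-4 - 4)/3 = -1/3*(-8) = 8/3)
D = -12 (D = ((3 - 1)*3)*(-2) = (2*3)*(-2) = 6*(-2) = -12)
D**2*l(j(5, -1), 1) = (-12)**2*(8/3) = 144*(8/3) = 384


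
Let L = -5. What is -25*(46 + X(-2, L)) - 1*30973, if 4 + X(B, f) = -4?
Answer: -31923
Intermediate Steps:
X(B, f) = -8 (X(B, f) = -4 - 4 = -8)
-25*(46 + X(-2, L)) - 1*30973 = -25*(46 - 8) - 1*30973 = -25*38 - 30973 = -950 - 30973 = -31923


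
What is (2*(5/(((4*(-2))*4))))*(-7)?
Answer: 35/16 ≈ 2.1875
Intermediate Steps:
(2*(5/(((4*(-2))*4))))*(-7) = (2*(5/((-8*4))))*(-7) = (2*(5/(-32)))*(-7) = (2*(5*(-1/32)))*(-7) = (2*(-5/32))*(-7) = -5/16*(-7) = 35/16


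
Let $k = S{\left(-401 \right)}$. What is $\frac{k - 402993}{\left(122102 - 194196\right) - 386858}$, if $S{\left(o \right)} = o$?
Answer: $\frac{201697}{229476} \approx 0.87895$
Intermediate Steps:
$k = -401$
$\frac{k - 402993}{\left(122102 - 194196\right) - 386858} = \frac{-401 - 402993}{\left(122102 - 194196\right) - 386858} = - \frac{403394}{\left(122102 - 194196\right) - 386858} = - \frac{403394}{-72094 - 386858} = - \frac{403394}{-458952} = \left(-403394\right) \left(- \frac{1}{458952}\right) = \frac{201697}{229476}$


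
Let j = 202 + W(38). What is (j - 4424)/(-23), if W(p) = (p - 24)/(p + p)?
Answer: 160429/874 ≈ 183.56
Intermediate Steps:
W(p) = (-24 + p)/(2*p) (W(p) = (-24 + p)/((2*p)) = (-24 + p)*(1/(2*p)) = (-24 + p)/(2*p))
j = 7683/38 (j = 202 + (½)*(-24 + 38)/38 = 202 + (½)*(1/38)*14 = 202 + 7/38 = 7683/38 ≈ 202.18)
(j - 4424)/(-23) = (7683/38 - 4424)/(-23) = -160429/38*(-1/23) = 160429/874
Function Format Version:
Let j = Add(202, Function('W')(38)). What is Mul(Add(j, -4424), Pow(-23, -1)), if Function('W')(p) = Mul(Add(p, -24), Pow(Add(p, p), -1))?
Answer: Rational(160429, 874) ≈ 183.56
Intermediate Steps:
Function('W')(p) = Mul(Rational(1, 2), Pow(p, -1), Add(-24, p)) (Function('W')(p) = Mul(Add(-24, p), Pow(Mul(2, p), -1)) = Mul(Add(-24, p), Mul(Rational(1, 2), Pow(p, -1))) = Mul(Rational(1, 2), Pow(p, -1), Add(-24, p)))
j = Rational(7683, 38) (j = Add(202, Mul(Rational(1, 2), Pow(38, -1), Add(-24, 38))) = Add(202, Mul(Rational(1, 2), Rational(1, 38), 14)) = Add(202, Rational(7, 38)) = Rational(7683, 38) ≈ 202.18)
Mul(Add(j, -4424), Pow(-23, -1)) = Mul(Add(Rational(7683, 38), -4424), Pow(-23, -1)) = Mul(Rational(-160429, 38), Rational(-1, 23)) = Rational(160429, 874)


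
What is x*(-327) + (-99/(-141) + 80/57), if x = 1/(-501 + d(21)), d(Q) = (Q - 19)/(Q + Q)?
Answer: 77740013/28183080 ≈ 2.7584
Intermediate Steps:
d(Q) = (-19 + Q)/(2*Q) (d(Q) = (-19 + Q)/((2*Q)) = (-19 + Q)*(1/(2*Q)) = (-19 + Q)/(2*Q))
x = -21/10520 (x = 1/(-501 + (1/2)*(-19 + 21)/21) = 1/(-501 + (1/2)*(1/21)*2) = 1/(-501 + 1/21) = 1/(-10520/21) = -21/10520 ≈ -0.0019962)
x*(-327) + (-99/(-141) + 80/57) = -21/10520*(-327) + (-99/(-141) + 80/57) = 6867/10520 + (-99*(-1/141) + 80*(1/57)) = 6867/10520 + (33/47 + 80/57) = 6867/10520 + 5641/2679 = 77740013/28183080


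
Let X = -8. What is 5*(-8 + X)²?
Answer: 1280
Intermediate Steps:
5*(-8 + X)² = 5*(-8 - 8)² = 5*(-16)² = 5*256 = 1280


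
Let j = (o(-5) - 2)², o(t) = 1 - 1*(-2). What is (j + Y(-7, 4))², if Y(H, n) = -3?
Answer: 4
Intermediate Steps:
o(t) = 3 (o(t) = 1 + 2 = 3)
j = 1 (j = (3 - 2)² = 1² = 1)
(j + Y(-7, 4))² = (1 - 3)² = (-2)² = 4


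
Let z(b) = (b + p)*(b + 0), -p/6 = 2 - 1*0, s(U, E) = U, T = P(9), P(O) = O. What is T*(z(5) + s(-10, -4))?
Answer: -405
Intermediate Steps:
T = 9
p = -12 (p = -6*(2 - 1*0) = -6*(2 + 0) = -6*2 = -12)
z(b) = b*(-12 + b) (z(b) = (b - 12)*(b + 0) = (-12 + b)*b = b*(-12 + b))
T*(z(5) + s(-10, -4)) = 9*(5*(-12 + 5) - 10) = 9*(5*(-7) - 10) = 9*(-35 - 10) = 9*(-45) = -405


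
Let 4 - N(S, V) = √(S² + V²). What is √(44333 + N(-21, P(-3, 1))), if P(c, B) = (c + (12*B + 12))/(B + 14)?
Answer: √(1108425 - 35*√226)/5 ≈ 210.51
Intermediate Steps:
P(c, B) = (12 + c + 12*B)/(14 + B) (P(c, B) = (c + (12 + 12*B))/(14 + B) = (12 + c + 12*B)/(14 + B))
N(S, V) = 4 - √(S² + V²)
√(44333 + N(-21, P(-3, 1))) = √(44333 + (4 - √((-21)² + ((12 - 3 + 12*1)/(14 + 1))²))) = √(44333 + (4 - √(441 + ((12 - 3 + 12)/15)²))) = √(44333 + (4 - √(441 + ((1/15)*21)²))) = √(44333 + (4 - √(441 + (7/5)²))) = √(44333 + (4 - √(441 + 49/25))) = √(44333 + (4 - √(11074/25))) = √(44333 + (4 - 7*√226/5)) = √(44337 - 7*√226/5)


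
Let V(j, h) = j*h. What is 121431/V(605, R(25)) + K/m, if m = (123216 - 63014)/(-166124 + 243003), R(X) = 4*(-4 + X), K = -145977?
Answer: -95053913783833/509910940 ≈ -1.8641e+5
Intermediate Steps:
R(X) = -16 + 4*X
m = 60202/76879 ≈ 0.78307
V(j, h) = h*j
121431/V(605, R(25)) + K/m = 121431/(((-16 + 4*25)*605)) - 145977/60202/76879 = 121431/(((-16 + 100)*605)) - 145977*76879/60202 = 121431/((84*605)) - 11222565783/60202 = 121431/50820 - 11222565783/60202 = 121431*(1/50820) - 11222565783/60202 = 40477/16940 - 11222565783/60202 = -95053913783833/509910940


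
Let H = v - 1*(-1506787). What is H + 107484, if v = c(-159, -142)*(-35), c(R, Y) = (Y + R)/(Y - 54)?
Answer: 6456869/4 ≈ 1.6142e+6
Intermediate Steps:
c(R, Y) = (R + Y)/(-54 + Y)
v = -215/4 (v = ((-159 - 142)/(-54 - 142))*(-35) = (-301/(-196))*(-35) = -1/196*(-301)*(-35) = (43/28)*(-35) = -215/4 ≈ -53.750)
H = 6026933/4 (H = -215/4 - 1*(-1506787) = -215/4 + 1506787 = 6026933/4 ≈ 1.5067e+6)
H + 107484 = 6026933/4 + 107484 = 6456869/4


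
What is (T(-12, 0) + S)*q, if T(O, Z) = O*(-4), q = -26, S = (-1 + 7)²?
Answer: -2184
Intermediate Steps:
S = 36 (S = 6² = 36)
T(O, Z) = -4*O
(T(-12, 0) + S)*q = (-4*(-12) + 36)*(-26) = (48 + 36)*(-26) = 84*(-26) = -2184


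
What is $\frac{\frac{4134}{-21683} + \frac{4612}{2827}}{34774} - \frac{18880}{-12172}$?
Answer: $\frac{5030642221667567}{3243185463544081} \approx 1.5511$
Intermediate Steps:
$\frac{\frac{4134}{-21683} + \frac{4612}{2827}}{34774} - \frac{18880}{-12172} = \left(4134 \left(- \frac{1}{21683}\right) + 4612 \cdot \frac{1}{2827}\right) \frac{1}{34774} - - \frac{4720}{3043} = \left(- \frac{4134}{21683} + \frac{4612}{2827}\right) \frac{1}{34774} + \frac{4720}{3043} = \frac{88315178}{61297841} \cdot \frac{1}{34774} + \frac{4720}{3043} = \frac{44157589}{1065785561467} + \frac{4720}{3043} = \frac{5030642221667567}{3243185463544081}$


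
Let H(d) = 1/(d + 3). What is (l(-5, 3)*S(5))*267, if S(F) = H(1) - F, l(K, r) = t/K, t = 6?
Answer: 15219/10 ≈ 1521.9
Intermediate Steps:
H(d) = 1/(3 + d)
l(K, r) = 6/K
S(F) = ¼ - F (S(F) = 1/(3 + 1) - F = 1/4 - F = ¼ - F)
(l(-5, 3)*S(5))*267 = ((6/(-5))*(¼ - 1*5))*267 = ((6*(-⅕))*(¼ - 5))*267 = -6/5*(-19/4)*267 = (57/10)*267 = 15219/10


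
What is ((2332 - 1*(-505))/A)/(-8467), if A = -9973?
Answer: 2837/84441391 ≈ 3.3597e-5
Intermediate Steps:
((2332 - 1*(-505))/A)/(-8467) = ((2332 - 1*(-505))/(-9973))/(-8467) = ((2332 + 505)*(-1/9973))*(-1/8467) = (2837*(-1/9973))*(-1/8467) = -2837/9973*(-1/8467) = 2837/84441391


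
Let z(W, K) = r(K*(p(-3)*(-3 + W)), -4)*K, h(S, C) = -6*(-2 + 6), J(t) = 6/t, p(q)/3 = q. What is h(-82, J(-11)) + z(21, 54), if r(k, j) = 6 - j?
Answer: 516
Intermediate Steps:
p(q) = 3*q
h(S, C) = -24 (h(S, C) = -6*4 = -24)
z(W, K) = 10*K (z(W, K) = (6 - 1*(-4))*K = (6 + 4)*K = 10*K)
h(-82, J(-11)) + z(21, 54) = -24 + 10*54 = -24 + 540 = 516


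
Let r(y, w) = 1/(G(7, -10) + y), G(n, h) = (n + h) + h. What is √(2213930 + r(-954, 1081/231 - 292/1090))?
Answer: √2070221588803/967 ≈ 1487.9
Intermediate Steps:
G(n, h) = n + 2*h (G(n, h) = (h + n) + h = n + 2*h)
r(y, w) = 1/(-13 + y) (r(y, w) = 1/((7 + 2*(-10)) + y) = 1/((7 - 20) + y) = 1/(-13 + y))
√(2213930 + r(-954, 1081/231 - 292/1090)) = √(2213930 + 1/(-13 - 954)) = √(2213930 + 1/(-967)) = √(2213930 - 1/967) = √(2140870309/967) = √2070221588803/967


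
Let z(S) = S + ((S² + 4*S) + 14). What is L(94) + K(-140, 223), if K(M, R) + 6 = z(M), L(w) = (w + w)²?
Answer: 54252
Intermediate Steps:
L(w) = 4*w² (L(w) = (2*w)² = 4*w²)
z(S) = 14 + S² + 5*S (z(S) = S + (14 + S² + 4*S) = 14 + S² + 5*S)
K(M, R) = 8 + M² + 5*M (K(M, R) = -6 + (14 + M² + 5*M) = 8 + M² + 5*M)
L(94) + K(-140, 223) = 4*94² + (8 + (-140)² + 5*(-140)) = 4*8836 + (8 + 19600 - 700) = 35344 + 18908 = 54252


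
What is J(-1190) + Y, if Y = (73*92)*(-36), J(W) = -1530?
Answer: -243306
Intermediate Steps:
Y = -241776 (Y = 6716*(-36) = -241776)
J(-1190) + Y = -1530 - 241776 = -243306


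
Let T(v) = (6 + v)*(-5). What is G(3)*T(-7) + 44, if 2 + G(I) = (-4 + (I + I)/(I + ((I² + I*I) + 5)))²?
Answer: 17751/169 ≈ 105.04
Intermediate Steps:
T(v) = -30 - 5*v
G(I) = -2 + (-4 + 2*I/(5 + I + 2*I²))² (G(I) = -2 + (-4 + (I + I)/(I + ((I² + I*I) + 5)))² = -2 + (-4 + (2*I)/(I + ((I² + I²) + 5)))² = -2 + (-4 + (2*I)/(I + (2*I² + 5)))² = -2 + (-4 + (2*I)/(I + (5 + 2*I²)))² = -2 + (-4 + (2*I)/(5 + I + 2*I²))² = -2 + (-4 + 2*I/(5 + I + 2*I²))²)
G(3)*T(-7) + 44 = (-2 + 4*(10 + 3 + 4*3²)²/(5 + 3 + 2*3²)²)*(-30 - 5*(-7)) + 44 = (-2 + 4*(10 + 3 + 4*9)²/(5 + 3 + 2*9)²)*(-30 + 35) + 44 = (-2 + 4*(10 + 3 + 36)²/(5 + 3 + 18)²)*5 + 44 = (-2 + 4*49²/26²)*5 + 44 = (-2 + 4*(1/676)*2401)*5 + 44 = (-2 + 2401/169)*5 + 44 = (2063/169)*5 + 44 = 10315/169 + 44 = 17751/169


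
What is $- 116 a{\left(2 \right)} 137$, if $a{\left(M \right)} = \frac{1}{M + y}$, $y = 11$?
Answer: $- \frac{15892}{13} \approx -1222.5$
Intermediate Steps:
$a{\left(M \right)} = \frac{1}{11 + M}$ ($a{\left(M \right)} = \frac{1}{M + 11} = \frac{1}{11 + M}$)
$- 116 a{\left(2 \right)} 137 = - \frac{116}{11 + 2} \cdot 137 = - \frac{116}{13} \cdot 137 = \left(-116\right) \frac{1}{13} \cdot 137 = \left(- \frac{116}{13}\right) 137 = - \frac{15892}{13}$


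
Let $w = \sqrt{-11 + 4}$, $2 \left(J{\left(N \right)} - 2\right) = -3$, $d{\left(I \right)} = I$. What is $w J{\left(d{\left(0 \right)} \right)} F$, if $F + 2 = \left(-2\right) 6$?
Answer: $- 7 i \sqrt{7} \approx - 18.52 i$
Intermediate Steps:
$J{\left(N \right)} = \frac{1}{2}$ ($J{\left(N \right)} = 2 + \frac{1}{2} \left(-3\right) = 2 - \frac{3}{2} = \frac{1}{2}$)
$F = -14$ ($F = -2 - 12 = -14$)
$w = i \sqrt{7}$ ($w = \sqrt{-7} = i \sqrt{7} \approx 2.6458 i$)
$w J{\left(d{\left(0 \right)} \right)} F = i \sqrt{7} \cdot \frac{1}{2} \left(-14\right) = \frac{i \sqrt{7}}{2} \left(-14\right) = - 7 i \sqrt{7}$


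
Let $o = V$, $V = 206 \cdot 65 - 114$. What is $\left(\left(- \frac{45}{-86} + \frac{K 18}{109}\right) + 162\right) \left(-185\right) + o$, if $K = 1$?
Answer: $- \frac{157683361}{9374} \approx -16821.0$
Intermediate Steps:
$V = 13276$ ($V = 13390 - 114 = 13276$)
$o = 13276$
$\left(\left(- \frac{45}{-86} + \frac{K 18}{109}\right) + 162\right) \left(-185\right) + o = \left(\left(- \frac{45}{-86} + \frac{1 \cdot 18}{109}\right) + 162\right) \left(-185\right) + 13276 = \left(\left(\left(-45\right) \left(- \frac{1}{86}\right) + 18 \cdot \frac{1}{109}\right) + 162\right) \left(-185\right) + 13276 = \left(\left(\frac{45}{86} + \frac{18}{109}\right) + 162\right) \left(-185\right) + 13276 = \left(\frac{6453}{9374} + 162\right) \left(-185\right) + 13276 = \frac{1525041}{9374} \left(-185\right) + 13276 = - \frac{282132585}{9374} + 13276 = - \frac{157683361}{9374}$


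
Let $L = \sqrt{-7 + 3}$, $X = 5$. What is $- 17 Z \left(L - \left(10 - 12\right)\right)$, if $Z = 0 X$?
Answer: $0$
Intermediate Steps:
$Z = 0$ ($Z = 0 \cdot 5 = 0$)
$L = 2 i$ ($L = \sqrt{-4} = 2 i \approx 2.0 i$)
$- 17 Z \left(L - \left(10 - 12\right)\right) = \left(-17\right) 0 \left(2 i - \left(10 - 12\right)\right) = 0 \left(2 i - \left(10 - 12\right)\right) = 0 \left(2 i - -2\right) = 0 \left(2 i + 2\right) = 0 \left(2 + 2 i\right) = 0$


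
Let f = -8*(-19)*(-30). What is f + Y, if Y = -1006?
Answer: -5566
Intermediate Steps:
f = -4560 (f = 152*(-30) = -4560)
f + Y = -4560 - 1006 = -5566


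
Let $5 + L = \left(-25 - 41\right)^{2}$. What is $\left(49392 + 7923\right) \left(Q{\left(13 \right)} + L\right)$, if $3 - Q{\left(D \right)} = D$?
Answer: $248804415$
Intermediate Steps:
$L = 4351$ ($L = -5 + \left(-25 - 41\right)^{2} = -5 + \left(-66\right)^{2} = -5 + 4356 = 4351$)
$Q{\left(D \right)} = 3 - D$
$\left(49392 + 7923\right) \left(Q{\left(13 \right)} + L\right) = \left(49392 + 7923\right) \left(\left(3 - 13\right) + 4351\right) = 57315 \left(\left(3 - 13\right) + 4351\right) = 57315 \left(-10 + 4351\right) = 57315 \cdot 4341 = 248804415$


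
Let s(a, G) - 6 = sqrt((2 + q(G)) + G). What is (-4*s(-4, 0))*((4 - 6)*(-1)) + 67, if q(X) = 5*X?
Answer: 19 - 8*sqrt(2) ≈ 7.6863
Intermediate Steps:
s(a, G) = 6 + sqrt(2 + 6*G) (s(a, G) = 6 + sqrt((2 + 5*G) + G) = 6 + sqrt(2 + 6*G))
(-4*s(-4, 0))*((4 - 6)*(-1)) + 67 = (-4*(6 + sqrt(2 + 6*0)))*((4 - 6)*(-1)) + 67 = (-4*(6 + sqrt(2 + 0)))*(-2*(-1)) + 67 = -4*(6 + sqrt(2))*2 + 67 = -(24 + 4*sqrt(2))*2 + 67 = (-24 - 4*sqrt(2))*2 + 67 = (-48 - 8*sqrt(2)) + 67 = 19 - 8*sqrt(2)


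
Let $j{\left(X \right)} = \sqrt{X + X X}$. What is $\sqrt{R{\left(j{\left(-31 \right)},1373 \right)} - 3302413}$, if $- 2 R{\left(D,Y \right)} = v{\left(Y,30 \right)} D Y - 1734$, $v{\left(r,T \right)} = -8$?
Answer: $\sqrt{-3301546 + 5492 \sqrt{930}} \approx 1770.3 i$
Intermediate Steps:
$j{\left(X \right)} = \sqrt{X + X^{2}}$
$R{\left(D,Y \right)} = 867 + 4 D Y$ ($R{\left(D,Y \right)} = - \frac{- 8 D Y - 1734}{2} = - \frac{-1734 - 8 D Y}{2} = 867 + 4 D Y$)
$\sqrt{R{\left(j{\left(-31 \right)},1373 \right)} - 3302413} = \sqrt{\left(867 + 4 \sqrt{- 31 \left(1 - 31\right)} 1373\right) - 3302413} = \sqrt{\left(867 + 4 \sqrt{\left(-31\right) \left(-30\right)} 1373\right) - 3302413} = \sqrt{\left(867 + 4 \sqrt{930} \cdot 1373\right) - 3302413} = \sqrt{\left(867 + 5492 \sqrt{930}\right) - 3302413} = \sqrt{-3301546 + 5492 \sqrt{930}}$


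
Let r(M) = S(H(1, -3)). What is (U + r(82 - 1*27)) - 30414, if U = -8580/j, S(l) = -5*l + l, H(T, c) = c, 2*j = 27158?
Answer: -412837338/13579 ≈ -30403.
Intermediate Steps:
j = 13579 (j = (1/2)*27158 = 13579)
S(l) = -4*l
r(M) = 12 (r(M) = -4*(-3) = 12)
U = -8580/13579 ≈ -0.63186
(U + r(82 - 1*27)) - 30414 = (-8580/13579 + 12) - 30414 = 154368/13579 - 30414 = -412837338/13579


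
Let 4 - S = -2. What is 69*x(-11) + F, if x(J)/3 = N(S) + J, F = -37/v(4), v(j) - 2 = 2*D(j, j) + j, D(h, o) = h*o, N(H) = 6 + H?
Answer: 7829/38 ≈ 206.03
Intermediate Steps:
S = 6 (S = 4 - 1*(-2) = 4 + 2 = 6)
v(j) = 2 + j + 2*j² (v(j) = 2 + (2*(j*j) + j) = 2 + (2*j² + j) = 2 + (j + 2*j²) = 2 + j + 2*j²)
F = -37/38 (F = -37/(2 + 4 + 2*4²) = -37/(2 + 4 + 2*16) = -37/(2 + 4 + 32) = -37/38 ≈ -0.97368)
x(J) = 36 + 3*J (x(J) = 3*((6 + 6) + J) = 3*(12 + J) = 36 + 3*J)
69*x(-11) + F = 69*(36 + 3*(-11)) - 37/38 = 69*(36 - 33) - 37/38 = 69*3 - 37/38 = 207 - 37/38 = 7829/38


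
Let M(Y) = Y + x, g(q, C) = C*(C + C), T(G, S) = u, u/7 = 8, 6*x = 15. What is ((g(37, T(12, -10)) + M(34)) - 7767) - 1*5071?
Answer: -13059/2 ≈ -6529.5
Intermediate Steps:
x = 5/2 (x = (⅙)*15 = 5/2 ≈ 2.5000)
u = 56 (u = 7*8 = 56)
T(G, S) = 56
g(q, C) = 2*C² (g(q, C) = C*(2*C) = 2*C²)
M(Y) = 5/2 + Y (M(Y) = Y + 5/2 = 5/2 + Y)
((g(37, T(12, -10)) + M(34)) - 7767) - 1*5071 = ((2*56² + (5/2 + 34)) - 7767) - 1*5071 = ((2*3136 + 73/2) - 7767) - 5071 = ((6272 + 73/2) - 7767) - 5071 = (12617/2 - 7767) - 5071 = -2917/2 - 5071 = -13059/2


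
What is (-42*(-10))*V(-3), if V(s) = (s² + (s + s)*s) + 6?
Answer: 13860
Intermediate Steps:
V(s) = 6 + 3*s² (V(s) = (s² + (2*s)*s) + 6 = (s² + 2*s²) + 6 = 3*s² + 6 = 6 + 3*s²)
(-42*(-10))*V(-3) = (-42*(-10))*(6 + 3*(-3)²) = 420*(6 + 3*9) = 420*(6 + 27) = 420*33 = 13860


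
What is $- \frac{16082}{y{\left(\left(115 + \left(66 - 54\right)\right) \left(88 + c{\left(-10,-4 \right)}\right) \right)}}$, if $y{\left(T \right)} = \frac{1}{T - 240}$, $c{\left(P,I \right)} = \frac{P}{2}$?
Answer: $-165660682$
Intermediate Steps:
$c{\left(P,I \right)} = \frac{P}{2}$ ($c{\left(P,I \right)} = P \frac{1}{2} = \frac{P}{2}$)
$y{\left(T \right)} = \frac{1}{-240 + T}$
$- \frac{16082}{y{\left(\left(115 + \left(66 - 54\right)\right) \left(88 + c{\left(-10,-4 \right)}\right) \right)}} = - \frac{16082}{\frac{1}{-240 + \left(115 + \left(66 - 54\right)\right) \left(88 + \frac{1}{2} \left(-10\right)\right)}} = - \frac{16082}{\frac{1}{-240 + \left(115 + 12\right) \left(88 - 5\right)}} = - \frac{16082}{\frac{1}{-240 + 127 \cdot 83}} = - \frac{16082}{\frac{1}{-240 + 10541}} = - \frac{16082}{\frac{1}{10301}} = - 16082 \frac{1}{\frac{1}{10301}} = \left(-16082\right) 10301 = -165660682$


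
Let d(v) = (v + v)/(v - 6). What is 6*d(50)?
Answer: 150/11 ≈ 13.636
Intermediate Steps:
d(v) = 2*v/(-6 + v) (d(v) = (2*v)/(-6 + v) = 2*v/(-6 + v))
6*d(50) = 6*(2*50/(-6 + 50)) = 6*(2*50/44) = 6*(2*50*(1/44)) = 6*(25/11) = 150/11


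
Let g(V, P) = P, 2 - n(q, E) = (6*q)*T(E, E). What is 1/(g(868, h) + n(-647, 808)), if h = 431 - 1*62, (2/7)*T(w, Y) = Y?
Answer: 1/10978667 ≈ 9.1086e-8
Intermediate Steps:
T(w, Y) = 7*Y/2
n(q, E) = 2 - 21*E*q (n(q, E) = 2 - 6*q*7*E/2 = 2 - 21*E*q)
h = 369 (h = 431 - 62 = 369)
1/(g(868, h) + n(-647, 808)) = 1/(369 + (2 - 21*808*(-647))) = 1/(369 + (2 + 10978296)) = 1/(369 + 10978298) = 1/10978667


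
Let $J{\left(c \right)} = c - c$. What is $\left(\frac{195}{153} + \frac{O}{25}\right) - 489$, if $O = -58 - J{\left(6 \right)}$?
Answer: $- \frac{624808}{1275} \approx -490.05$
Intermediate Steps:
$J{\left(c \right)} = 0$
$O = -58$ ($O = -58 - 0 = -58 + 0 = -58$)
$\left(\frac{195}{153} + \frac{O}{25}\right) - 489 = \left(\frac{195}{153} - \frac{58}{25}\right) - 489 = \left(195 \cdot \frac{1}{153} - \frac{58}{25}\right) - 489 = \left(\frac{65}{51} - \frac{58}{25}\right) - 489 = - \frac{1333}{1275} - 489 = - \frac{624808}{1275}$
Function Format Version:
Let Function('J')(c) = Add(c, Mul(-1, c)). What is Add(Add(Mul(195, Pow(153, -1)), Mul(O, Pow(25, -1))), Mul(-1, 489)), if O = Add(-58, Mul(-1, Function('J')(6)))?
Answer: Rational(-624808, 1275) ≈ -490.05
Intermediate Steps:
Function('J')(c) = 0
O = -58 (O = Add(-58, Mul(-1, 0)) = Add(-58, 0) = -58)
Add(Add(Mul(195, Pow(153, -1)), Mul(O, Pow(25, -1))), Mul(-1, 489)) = Add(Add(Mul(195, Pow(153, -1)), Mul(-58, Pow(25, -1))), Mul(-1, 489)) = Add(Add(Mul(195, Rational(1, 153)), Mul(-58, Rational(1, 25))), -489) = Add(Add(Rational(65, 51), Rational(-58, 25)), -489) = Add(Rational(-1333, 1275), -489) = Rational(-624808, 1275)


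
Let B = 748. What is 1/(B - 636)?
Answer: 1/112 ≈ 0.0089286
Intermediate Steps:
1/(B - 636) = 1/(748 - 636) = 1/112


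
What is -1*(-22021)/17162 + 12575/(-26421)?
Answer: 366004691/453437202 ≈ 0.80718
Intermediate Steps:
-1*(-22021)/17162 + 12575/(-26421) = 22021*(1/17162) + 12575*(-1/26421) = 22021/17162 - 12575/26421 = 366004691/453437202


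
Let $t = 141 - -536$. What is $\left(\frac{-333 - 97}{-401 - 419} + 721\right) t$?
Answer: $\frac{40054705}{82} \approx 4.8847 \cdot 10^{5}$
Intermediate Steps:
$t = 677$ ($t = 141 + 536 = 677$)
$\left(\frac{-333 - 97}{-401 - 419} + 721\right) t = \left(\frac{-333 - 97}{-401 - 419} + 721\right) 677 = \left(- \frac{430}{-820} + 721\right) 677 = \left(\left(-430\right) \left(- \frac{1}{820}\right) + 721\right) 677 = \left(\frac{43}{82} + 721\right) 677 = \frac{59165}{82} \cdot 677 = \frac{40054705}{82}$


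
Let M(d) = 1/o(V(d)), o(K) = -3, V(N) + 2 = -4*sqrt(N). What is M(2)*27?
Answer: -9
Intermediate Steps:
V(N) = -2 - 4*sqrt(N)
M(d) = -1/3 (M(d) = 1/(-3) = -1/3)
M(2)*27 = -1/3*27 = -9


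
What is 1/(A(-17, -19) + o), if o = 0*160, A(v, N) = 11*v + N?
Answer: -1/206 ≈ -0.0048544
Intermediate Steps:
A(v, N) = N + 11*v
o = 0
1/(A(-17, -19) + o) = 1/((-19 + 11*(-17)) + 0) = 1/((-19 - 187) + 0) = 1/(-206 + 0) = 1/(-206) = -1/206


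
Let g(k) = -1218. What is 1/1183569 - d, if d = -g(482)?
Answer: -1441587041/1183569 ≈ -1218.0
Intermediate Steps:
d = 1218 (d = -1*(-1218) = 1218)
1/1183569 - d = 1/1183569 - 1*1218 = 1/1183569 - 1218 = -1441587041/1183569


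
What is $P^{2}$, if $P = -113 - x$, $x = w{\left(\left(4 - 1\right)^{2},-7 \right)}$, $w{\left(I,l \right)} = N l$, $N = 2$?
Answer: $9801$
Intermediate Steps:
$w{\left(I,l \right)} = 2 l$
$x = -14$ ($x = 2 \left(-7\right) = -14$)
$P = -99$ ($P = -113 - -14 = -113 + 14 = -99$)
$P^{2} = \left(-99\right)^{2} = 9801$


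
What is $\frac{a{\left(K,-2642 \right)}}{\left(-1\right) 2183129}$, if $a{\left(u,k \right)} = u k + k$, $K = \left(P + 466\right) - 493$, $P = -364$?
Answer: $- \frac{79260}{167933} \approx -0.47197$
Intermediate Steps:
$K = -391$ ($K = \left(-364 + 466\right) - 493 = 102 - 493 = -391$)
$a{\left(u,k \right)} = k + k u$ ($a{\left(u,k \right)} = k u + k = k + k u$)
$\frac{a{\left(K,-2642 \right)}}{\left(-1\right) 2183129} = \frac{\left(-2642\right) \left(1 - 391\right)}{\left(-1\right) 2183129} = \frac{\left(-2642\right) \left(-390\right)}{-2183129} = 1030380 \left(- \frac{1}{2183129}\right) = - \frac{79260}{167933}$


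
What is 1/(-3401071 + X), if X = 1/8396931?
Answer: -8396931/28558558513100 ≈ -2.9403e-7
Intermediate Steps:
X = 1/8396931 ≈ 1.1909e-7
1/(-3401071 + X) = 1/(-3401071 + 1/8396931) = 1/(-28558558513100/8396931) = -8396931/28558558513100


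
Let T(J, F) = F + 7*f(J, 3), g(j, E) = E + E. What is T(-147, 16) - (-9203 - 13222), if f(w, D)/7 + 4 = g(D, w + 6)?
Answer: 8427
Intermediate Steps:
g(j, E) = 2*E
f(w, D) = 56 + 14*w (f(w, D) = -28 + 7*(2*(w + 6)) = -28 + 7*(2*(6 + w)) = -28 + 7*(12 + 2*w) = -28 + (84 + 14*w) = 56 + 14*w)
T(J, F) = 392 + F + 98*J (T(J, F) = F + 7*(56 + 14*J) = F + (392 + 98*J) = 392 + F + 98*J)
T(-147, 16) - (-9203 - 13222) = (392 + 16 + 98*(-147)) - (-9203 - 13222) = (392 + 16 - 14406) - 1*(-22425) = -13998 + 22425 = 8427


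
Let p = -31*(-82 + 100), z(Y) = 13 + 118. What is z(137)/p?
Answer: -131/558 ≈ -0.23477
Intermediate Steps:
z(Y) = 131
p = -558 (p = -31*18 = -558)
z(137)/p = 131/(-558) = 131*(-1/558) = -131/558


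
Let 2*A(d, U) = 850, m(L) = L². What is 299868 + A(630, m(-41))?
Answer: 300293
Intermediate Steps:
A(d, U) = 425 (A(d, U) = (½)*850 = 425)
299868 + A(630, m(-41)) = 299868 + 425 = 300293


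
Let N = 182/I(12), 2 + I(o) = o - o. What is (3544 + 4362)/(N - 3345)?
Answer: -3953/1718 ≈ -2.3009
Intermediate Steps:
I(o) = -2 (I(o) = -2 + (o - o) = -2 + 0 = -2)
N = -91 (N = 182/(-2) = 182*(-½) = -91)
(3544 + 4362)/(N - 3345) = (3544 + 4362)/(-91 - 3345) = 7906/(-3436) = 7906*(-1/3436) = -3953/1718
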